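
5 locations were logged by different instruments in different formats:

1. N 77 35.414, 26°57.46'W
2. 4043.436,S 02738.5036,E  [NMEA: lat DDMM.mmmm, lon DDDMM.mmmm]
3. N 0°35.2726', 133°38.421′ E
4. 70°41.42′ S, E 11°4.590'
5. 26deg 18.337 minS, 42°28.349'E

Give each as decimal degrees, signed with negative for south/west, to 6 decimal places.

1. 77.590233, -26.957667
2. -40.723933, 27.641727
3. 0.587877, 133.640350
4. -70.690333, 11.076500
5. -26.305617, 42.472483

Point 1:
  φ: 35.414′ = 0.590233°; total 77.5902333
  N → positive
  Longitude: 57.46′ = 0.957667°; total 26.9576667
  W ⇒ negate
Point 2:
  Latitude: degrees = first 2 digits = 40, minutes = 43.436; 40 + 43.436/60 = 40.7239333
  hemisphere S, so the sign is −
  Lon: split at 3 digits → 027° and 38.5036′; 27 + 38.5036/60 = 27.6417267
  E ⇒ keep positive
Point 3:
  Latitude: 0 + 35.2726/60 = 0.5878767
  N → positive
  λ: 133 + 38.421/60 = 133.6403500
  E → positive
Point 4:
  Latitude: 70 + 41.42/60 = 70.6903333
  S → negative
  λ: 4.59′ = 0.076500°; total 11.0765000
  E ⇒ keep positive
Point 5:
  Latitude: 26 + 18.337/60 = 26.3056167
  S → negative
  Lon: 28.349′ = 0.472483°; total 42.4724833
  E ⇒ keep positive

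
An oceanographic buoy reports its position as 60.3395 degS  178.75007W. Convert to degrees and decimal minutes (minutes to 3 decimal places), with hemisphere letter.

φ: minutes = (60.339500 − 60) × 60 = 20.37000
λ: minutes = (178.750070 − 178) × 60 = 45.00420

60° 20.370′ S, 178° 45.004′ W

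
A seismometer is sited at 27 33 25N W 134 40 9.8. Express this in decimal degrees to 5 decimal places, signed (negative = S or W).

27.55694, -134.66939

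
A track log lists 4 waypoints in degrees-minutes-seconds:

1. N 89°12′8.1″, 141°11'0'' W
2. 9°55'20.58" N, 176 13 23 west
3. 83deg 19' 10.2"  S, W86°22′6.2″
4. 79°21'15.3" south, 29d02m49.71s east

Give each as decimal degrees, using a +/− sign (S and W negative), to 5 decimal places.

1. 89.20225, -141.18333
2. 9.92238, -176.22306
3. -83.31950, -86.36839
4. -79.35425, 29.04714

Point 1:
  Lat: 89 + 12/60 + 8.1/3600 = 89.202250
  N → positive
  Lon: 141° + 11/60 + 0/3600 = 141 + 0.183333 + 0.000000 = 141.183333
  W → negative
Point 2:
  Latitude: 55′ + 20.58″ = 55.34300′; 9 + 55.34300/60 = 9.922383
  N → positive
  Longitude: 176 + 13/60 + 23/3600 = 176.223056
  hemisphere W, so the sign is −
Point 3:
  Lat: 83 + 19/60 + 10.2/3600 = 83.319500
  S → negative
  λ: 86° + 22/60 + 6.2/3600 = 86 + 0.366667 + 0.001722 = 86.368389
  W → negative
Point 4:
  Latitude: 79 + 21/60 + 15.3/3600 = 79.354250
  S ⇒ negate
  Longitude: 29° + 2/60 + 49.71/3600 = 29 + 0.033333 + 0.013808 = 29.047142
  E ⇒ keep positive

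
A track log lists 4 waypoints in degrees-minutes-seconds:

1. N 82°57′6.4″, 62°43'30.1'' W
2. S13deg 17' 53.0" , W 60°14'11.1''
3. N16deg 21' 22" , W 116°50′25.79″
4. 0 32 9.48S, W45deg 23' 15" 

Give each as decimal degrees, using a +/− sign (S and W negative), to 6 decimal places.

Point 1:
  Lat: 82 + 57/60 + 6.4/3600 = 82.9517778
  N ⇒ keep positive
  λ: 43′ + 30.1″ = 43.50167′; 62 + 43.50167/60 = 62.7250278
  W ⇒ negate
Point 2:
  Lat: 17′ + 53″ = 17.88333′; 13 + 17.88333/60 = 13.2980556
  S → negative
  Lon: 60° + 14/60 + 11.1/3600 = 60 + 0.233333 + 0.003083 = 60.2364167
  W → negative
Point 3:
  Lat: 21′ + 22″ = 21.36667′; 16 + 21.36667/60 = 16.3561111
  N ⇒ keep positive
  Longitude: 116° + 50/60 + 25.79/3600 = 116 + 0.833333 + 0.007164 = 116.8404972
  W ⇒ negate
Point 4:
  φ: 0 + 32/60 + 9.48/3600 = 0.5359667
  S → negative
  λ: 23′ + 15″ = 23.25000′; 45 + 23.25000/60 = 45.3875000
  hemisphere W, so the sign is −

1. 82.951778, -62.725028
2. -13.298056, -60.236417
3. 16.356111, -116.840497
4. -0.535967, -45.387500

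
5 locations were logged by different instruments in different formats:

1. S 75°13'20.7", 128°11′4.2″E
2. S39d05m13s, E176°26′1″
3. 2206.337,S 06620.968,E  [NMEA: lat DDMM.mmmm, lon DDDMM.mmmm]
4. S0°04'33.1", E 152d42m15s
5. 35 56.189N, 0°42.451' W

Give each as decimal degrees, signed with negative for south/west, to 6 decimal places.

1. -75.222417, 128.184500
2. -39.086944, 176.433611
3. -22.105617, 66.349467
4. -0.075861, 152.704167
5. 35.936483, -0.707517

Point 1:
  Lat: 13′ + 20.7″ = 13.34500′; 75 + 13.34500/60 = 75.2224167
  hemisphere S, so the sign is −
  λ: 11′ + 4.2″ = 11.07000′; 128 + 11.07000/60 = 128.1845000
  E ⇒ keep positive
Point 2:
  Lat: 5′ + 13″ = 5.21667′; 39 + 5.21667/60 = 39.0869444
  S ⇒ negate
  Lon: 176° + 26/60 + 1/3600 = 176 + 0.433333 + 0.000278 = 176.4336111
  E ⇒ keep positive
Point 3:
  Latitude: split at 2 digits → 22° and 6.337′; 22 + 6.337/60 = 22.1056167
  S ⇒ negate
  Longitude: split at 3 digits → 066° and 20.968′; 66 + 20.968/60 = 66.3494667
  E ⇒ keep positive
Point 4:
  φ: 0 + 4/60 + 33.1/3600 = 0.0758611
  hemisphere S, so the sign is −
  Lon: 152 + 42/60 + 15/3600 = 152.7041667
  E → positive
Point 5:
  φ: 35 + 56.189/60 = 35.9364833
  N → positive
  λ: 0 + 42.451/60 = 0.7075167
  hemisphere W, so the sign is −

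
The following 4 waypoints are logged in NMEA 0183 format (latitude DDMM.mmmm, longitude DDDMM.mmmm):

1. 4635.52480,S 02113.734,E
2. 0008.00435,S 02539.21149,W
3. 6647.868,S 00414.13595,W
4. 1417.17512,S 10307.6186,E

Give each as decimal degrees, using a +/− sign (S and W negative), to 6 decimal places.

1. -46.592080, 21.228900
2. -0.133406, -25.653525
3. -66.797800, -4.235599
4. -14.286252, 103.126977

Point 1:
  φ: degrees = first 2 digits = 46, minutes = 35.5248; 46 + 35.5248/60 = 46.5920800
  S ⇒ negate
  Lon: degrees = first 3 digits = 21, minutes = 13.734; 21 + 13.734/60 = 21.2289000
  E → positive
Point 2:
  Lat: split at 2 digits → 00° and 8.00435′; 0 + 8.00435/60 = 0.1334058
  S → negative
  Longitude: degrees = first 3 digits = 25, minutes = 39.21149; 25 + 39.21149/60 = 25.6535248
  W → negative
Point 3:
  Lat: split at 2 digits → 66° and 47.868′; 66 + 47.868/60 = 66.7978000
  hemisphere S, so the sign is −
  Lon: degrees = first 3 digits = 4, minutes = 14.13595; 4 + 14.13595/60 = 4.2355992
  W → negative
Point 4:
  Lat: split at 2 digits → 14° and 17.17512′; 14 + 17.17512/60 = 14.2862520
  hemisphere S, so the sign is −
  Longitude: split at 3 digits → 103° and 7.6186′; 103 + 7.6186/60 = 103.1269767
  E → positive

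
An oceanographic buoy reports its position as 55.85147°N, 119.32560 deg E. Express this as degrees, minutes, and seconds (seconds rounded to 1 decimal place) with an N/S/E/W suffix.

φ: whole degrees 55; 51.08820′ → 51′ and 5.292″
λ: 0.325600 × 60 = 19.53600′ → 19′, remainder × 60 = 32.160″

55°51′5.3″ N, 119°19′32.2″ E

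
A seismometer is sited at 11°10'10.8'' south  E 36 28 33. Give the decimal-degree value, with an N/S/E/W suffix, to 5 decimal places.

11.16967° S, 36.47583° E

Latitude: 11 + 10/60 + 10.8/3600 = 11.169667
Longitude: 28′ + 33″ = 28.55000′; 36 + 28.55000/60 = 36.475833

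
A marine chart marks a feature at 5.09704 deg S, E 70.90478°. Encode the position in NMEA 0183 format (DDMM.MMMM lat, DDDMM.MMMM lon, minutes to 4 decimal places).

0505.8224,S / 07054.2868,E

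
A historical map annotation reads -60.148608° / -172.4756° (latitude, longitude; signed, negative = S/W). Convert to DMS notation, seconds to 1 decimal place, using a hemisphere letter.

Latitude is negative → S; |value| = 60.148608
Lat: 0.148608 × 60 = 8.91648′ → 8′, remainder × 60 = 54.989″
Longitude is negative → W; |value| = 172.475600
λ: whole degrees 172; 28.53600′ → 28′ and 32.160″

60°08′55.0″ S, 172°28′32.2″ W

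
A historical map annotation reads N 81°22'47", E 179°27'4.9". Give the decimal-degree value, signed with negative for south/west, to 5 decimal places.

φ: 22′ + 47″ = 22.78333′; 81 + 22.78333/60 = 81.379722
N → positive
Longitude: 179° + 27/60 + 4.9/3600 = 179 + 0.450000 + 0.001361 = 179.451361
E → positive

81.37972, 179.45136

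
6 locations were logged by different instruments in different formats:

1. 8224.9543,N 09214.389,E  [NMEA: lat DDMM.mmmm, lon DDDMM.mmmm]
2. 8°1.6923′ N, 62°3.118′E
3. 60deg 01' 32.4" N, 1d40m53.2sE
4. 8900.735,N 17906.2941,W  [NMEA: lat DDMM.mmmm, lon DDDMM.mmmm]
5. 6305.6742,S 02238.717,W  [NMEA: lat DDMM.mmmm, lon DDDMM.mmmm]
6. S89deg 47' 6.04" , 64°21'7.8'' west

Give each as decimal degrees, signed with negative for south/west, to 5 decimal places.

Point 1:
  φ: split at 2 digits → 82° and 24.9543′; 82 + 24.9543/60 = 82.415905
  N ⇒ keep positive
  λ: split at 3 digits → 092° and 14.389′; 92 + 14.389/60 = 92.239817
  E ⇒ keep positive
Point 2:
  Lat: 8 + 1.6923/60 = 8.028205
  N → positive
  λ: 62 + 3.118/60 = 62.051967
  E → positive
Point 3:
  Lat: 60° + 1/60 + 32.4/3600 = 60 + 0.016667 + 0.009000 = 60.025667
  N → positive
  Longitude: 40′ + 53.2″ = 40.88667′; 1 + 40.88667/60 = 1.681444
  E ⇒ keep positive
Point 4:
  Latitude: degrees = first 2 digits = 89, minutes = 0.735; 89 + 0.735/60 = 89.012250
  N ⇒ keep positive
  Longitude: degrees = first 3 digits = 179, minutes = 6.2941; 179 + 6.2941/60 = 179.104902
  hemisphere W, so the sign is −
Point 5:
  Lat: degrees = first 2 digits = 63, minutes = 5.6742; 63 + 5.6742/60 = 63.094570
  S ⇒ negate
  λ: split at 3 digits → 022° and 38.717′; 22 + 38.717/60 = 22.645283
  hemisphere W, so the sign is −
Point 6:
  Lat: 89 + 47/60 + 6.04/3600 = 89.785011
  hemisphere S, so the sign is −
  Longitude: 64 + 21/60 + 7.8/3600 = 64.352167
  hemisphere W, so the sign is −

1. 82.41591, 92.23982
2. 8.02821, 62.05197
3. 60.02567, 1.68144
4. 89.01225, -179.10490
5. -63.09457, -22.64528
6. -89.78501, -64.35217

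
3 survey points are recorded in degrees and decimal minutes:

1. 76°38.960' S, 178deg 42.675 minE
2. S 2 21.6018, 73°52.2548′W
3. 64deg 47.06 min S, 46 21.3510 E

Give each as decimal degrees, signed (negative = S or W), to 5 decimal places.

Point 1:
  φ: 38.96′ = 0.649333°; total 76.649333
  hemisphere S, so the sign is −
  λ: 178 + 42.675/60 = 178.711250
  E → positive
Point 2:
  Latitude: 21.6018′ = 0.360030°; total 2.360030
  S ⇒ negate
  Longitude: 73 + 52.2548/60 = 73.870913
  hemisphere W, so the sign is −
Point 3:
  φ: 64 + 47.06/60 = 64.784333
  hemisphere S, so the sign is −
  λ: 46 + 21.351/60 = 46.355850
  E → positive

1. -76.64933, 178.71125
2. -2.36003, -73.87091
3. -64.78433, 46.35585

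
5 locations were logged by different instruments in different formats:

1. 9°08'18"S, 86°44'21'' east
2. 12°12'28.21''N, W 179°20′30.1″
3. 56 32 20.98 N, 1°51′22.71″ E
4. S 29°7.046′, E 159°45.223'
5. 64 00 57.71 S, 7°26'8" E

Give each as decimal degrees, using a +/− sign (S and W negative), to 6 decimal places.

Point 1:
  Lat: 8′ + 18″ = 8.30000′; 9 + 8.30000/60 = 9.1383333
  hemisphere S, so the sign is −
  Longitude: 86 + 44/60 + 21/3600 = 86.7391667
  E ⇒ keep positive
Point 2:
  Latitude: 12 + 12/60 + 28.21/3600 = 12.2078361
  N ⇒ keep positive
  Longitude: 20′ + 30.1″ = 20.50167′; 179 + 20.50167/60 = 179.3416944
  W ⇒ negate
Point 3:
  φ: 32′ + 20.98″ = 32.34967′; 56 + 32.34967/60 = 56.5391611
  N → positive
  λ: 1 + 51/60 + 22.71/3600 = 1.8563083
  E → positive
Point 4:
  Latitude: 29 + 7.046/60 = 29.1174333
  S ⇒ negate
  Lon: 159 + 45.223/60 = 159.7537167
  E ⇒ keep positive
Point 5:
  Lat: 0′ + 57.71″ = 0.96183′; 64 + 0.96183/60 = 64.0160306
  S → negative
  Lon: 7° + 26/60 + 8/3600 = 7 + 0.433333 + 0.002222 = 7.4355556
  E → positive

1. -9.138333, 86.739167
2. 12.207836, -179.341694
3. 56.539161, 1.856308
4. -29.117433, 159.753717
5. -64.016031, 7.435556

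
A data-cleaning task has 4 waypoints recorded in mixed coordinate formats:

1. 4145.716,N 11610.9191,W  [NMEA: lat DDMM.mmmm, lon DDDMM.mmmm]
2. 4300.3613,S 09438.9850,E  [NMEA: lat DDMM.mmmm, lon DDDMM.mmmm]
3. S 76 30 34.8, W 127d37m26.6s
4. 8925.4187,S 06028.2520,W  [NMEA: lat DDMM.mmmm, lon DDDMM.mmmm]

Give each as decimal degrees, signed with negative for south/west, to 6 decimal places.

1. 41.761933, -116.181985
2. -43.006022, 94.649750
3. -76.509667, -127.624056
4. -89.423645, -60.470867

Point 1:
  Lat: split at 2 digits → 41° and 45.716′; 41 + 45.716/60 = 41.7619333
  N → positive
  Longitude: degrees = first 3 digits = 116, minutes = 10.9191; 116 + 10.9191/60 = 116.1819850
  W ⇒ negate
Point 2:
  Latitude: split at 2 digits → 43° and 0.3613′; 43 + 0.3613/60 = 43.0060217
  hemisphere S, so the sign is −
  λ: degrees = first 3 digits = 94, minutes = 38.985; 94 + 38.985/60 = 94.6497500
  E → positive
Point 3:
  Latitude: 30′ + 34.8″ = 30.58000′; 76 + 30.58000/60 = 76.5096667
  hemisphere S, so the sign is −
  Lon: 127° + 37/60 + 26.6/3600 = 127 + 0.616667 + 0.007389 = 127.6240556
  W ⇒ negate
Point 4:
  φ: split at 2 digits → 89° and 25.4187′; 89 + 25.4187/60 = 89.4236450
  hemisphere S, so the sign is −
  λ: degrees = first 3 digits = 60, minutes = 28.252; 60 + 28.252/60 = 60.4708667
  W → negative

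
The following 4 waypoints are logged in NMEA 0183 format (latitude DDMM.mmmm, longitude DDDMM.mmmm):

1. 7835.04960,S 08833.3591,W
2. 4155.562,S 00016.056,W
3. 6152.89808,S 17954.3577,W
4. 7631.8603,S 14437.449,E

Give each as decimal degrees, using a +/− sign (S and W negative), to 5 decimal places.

Point 1:
  Lat: degrees = first 2 digits = 78, minutes = 35.0496; 78 + 35.0496/60 = 78.584160
  S ⇒ negate
  Longitude: split at 3 digits → 088° and 33.3591′; 88 + 33.3591/60 = 88.555985
  W ⇒ negate
Point 2:
  Lat: split at 2 digits → 41° and 55.562′; 41 + 55.562/60 = 41.926033
  S → negative
  λ: split at 3 digits → 000° and 16.056′; 0 + 16.056/60 = 0.267600
  W → negative
Point 3:
  φ: split at 2 digits → 61° and 52.89808′; 61 + 52.89808/60 = 61.881635
  S ⇒ negate
  λ: split at 3 digits → 179° and 54.3577′; 179 + 54.3577/60 = 179.905962
  W ⇒ negate
Point 4:
  φ: split at 2 digits → 76° and 31.8603′; 76 + 31.8603/60 = 76.531005
  hemisphere S, so the sign is −
  Longitude: split at 3 digits → 144° and 37.449′; 144 + 37.449/60 = 144.624150
  E ⇒ keep positive

1. -78.58416, -88.55599
2. -41.92603, -0.26760
3. -61.88163, -179.90596
4. -76.53101, 144.62415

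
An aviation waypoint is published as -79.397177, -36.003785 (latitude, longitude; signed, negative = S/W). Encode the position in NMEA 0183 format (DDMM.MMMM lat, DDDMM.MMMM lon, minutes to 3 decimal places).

7923.831,S / 03600.227,W

Latitude is negative → S; |value| = 79.397177
Lat: fractional part 0.397177 → 23.83062 minutes
Longitude is negative → W; |value| = 36.003785
Longitude: 36° + 0.003785 × 60 = 36° 0.22710′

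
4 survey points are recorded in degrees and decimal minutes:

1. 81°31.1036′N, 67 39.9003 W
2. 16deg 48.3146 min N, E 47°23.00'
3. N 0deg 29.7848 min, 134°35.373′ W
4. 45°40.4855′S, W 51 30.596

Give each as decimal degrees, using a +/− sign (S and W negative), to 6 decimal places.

1. 81.518393, -67.665005
2. 16.805243, 47.383333
3. 0.496413, -134.589550
4. -45.674758, -51.509933

Point 1:
  Lat: 31.1036′ = 0.518393°; total 81.5183933
  N → positive
  λ: 67 + 39.9003/60 = 67.6650050
  hemisphere W, so the sign is −
Point 2:
  φ: 16 + 48.3146/60 = 16.8052433
  N → positive
  Lon: 47 + 23/60 = 47.3833333
  E → positive
Point 3:
  Lat: 29.7848′ = 0.496413°; total 0.4964133
  N ⇒ keep positive
  Longitude: 35.373′ = 0.589550°; total 134.5895500
  W → negative
Point 4:
  Lat: 45 + 40.4855/60 = 45.6747583
  hemisphere S, so the sign is −
  λ: 51 + 30.596/60 = 51.5099333
  W → negative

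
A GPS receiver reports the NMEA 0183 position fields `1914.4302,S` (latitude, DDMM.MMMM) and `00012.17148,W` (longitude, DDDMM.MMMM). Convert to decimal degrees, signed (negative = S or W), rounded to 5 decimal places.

Latitude: split at 2 digits → 19° and 14.4302′; 19 + 14.4302/60 = 19.240503
S → negative
Lon: degrees = first 3 digits = 0, minutes = 12.17148; 0 + 12.17148/60 = 0.202858
W ⇒ negate

-19.24050, -0.20286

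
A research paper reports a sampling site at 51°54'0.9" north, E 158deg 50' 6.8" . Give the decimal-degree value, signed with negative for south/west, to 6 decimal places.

51.900250, 158.835222

Latitude: 51° + 54/60 + 0.9/3600 = 51 + 0.900000 + 0.000250 = 51.9002500
N → positive
Lon: 158 + 50/60 + 6.8/3600 = 158.8352222
E ⇒ keep positive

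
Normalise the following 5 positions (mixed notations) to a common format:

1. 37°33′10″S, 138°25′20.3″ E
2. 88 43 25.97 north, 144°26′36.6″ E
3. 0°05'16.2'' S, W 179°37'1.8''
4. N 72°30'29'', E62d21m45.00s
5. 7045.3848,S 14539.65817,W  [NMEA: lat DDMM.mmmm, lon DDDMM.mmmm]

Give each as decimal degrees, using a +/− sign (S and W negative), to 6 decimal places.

1. -37.552778, 138.422306
2. 88.723881, 144.443500
3. -0.087833, -179.617167
4. 72.508056, 62.362500
5. -70.756413, -145.660970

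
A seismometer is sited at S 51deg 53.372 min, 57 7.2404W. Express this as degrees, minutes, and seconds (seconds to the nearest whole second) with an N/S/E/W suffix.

Lat: 53.37200′ → 53′ and 0.37200 × 60 = 22.32″
λ: fractional minutes 0.24040 × 60 = 14.42″

51°53′22″ S, 57°07′14″ W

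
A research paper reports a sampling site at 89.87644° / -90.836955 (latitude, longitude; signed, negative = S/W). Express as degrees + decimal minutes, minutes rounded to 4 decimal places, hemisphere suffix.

φ: minutes = (89.876440 − 89) × 60 = 52.586400
Longitude is negative → W; |value| = 90.836955
Longitude: minutes = (90.836955 − 90) × 60 = 50.217300

89° 52.5864′ N, 90° 50.2173′ W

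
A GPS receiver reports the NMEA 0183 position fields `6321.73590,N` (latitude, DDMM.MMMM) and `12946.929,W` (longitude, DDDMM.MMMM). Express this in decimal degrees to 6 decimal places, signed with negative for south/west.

63.362265, -129.782150

Lat: split at 2 digits → 63° and 21.7359′; 63 + 21.7359/60 = 63.3622650
N ⇒ keep positive
λ: degrees = first 3 digits = 129, minutes = 46.929; 129 + 46.929/60 = 129.7821500
hemisphere W, so the sign is −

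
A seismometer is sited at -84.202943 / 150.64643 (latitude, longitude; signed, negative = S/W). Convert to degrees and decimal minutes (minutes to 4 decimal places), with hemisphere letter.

84° 12.1766′ S, 150° 38.7858′ E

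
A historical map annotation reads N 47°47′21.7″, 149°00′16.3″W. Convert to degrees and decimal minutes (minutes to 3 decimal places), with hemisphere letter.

47° 47.362′ N, 149° 0.272′ W

Latitude: 47 + 21.7/60 = 47.36167′
Longitude: 0 + 16.3/60 = 0.27167′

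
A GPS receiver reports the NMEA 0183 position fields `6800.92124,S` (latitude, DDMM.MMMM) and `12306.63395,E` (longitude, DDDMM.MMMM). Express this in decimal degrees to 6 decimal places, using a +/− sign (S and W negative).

-68.015354, 123.110566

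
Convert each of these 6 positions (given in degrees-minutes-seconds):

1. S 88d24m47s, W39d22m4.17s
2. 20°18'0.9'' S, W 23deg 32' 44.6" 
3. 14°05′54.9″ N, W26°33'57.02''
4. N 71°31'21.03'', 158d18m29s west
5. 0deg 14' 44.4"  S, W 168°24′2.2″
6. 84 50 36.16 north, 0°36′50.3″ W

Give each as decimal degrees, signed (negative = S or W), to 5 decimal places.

1. -88.41306, -39.36783
2. -20.30025, -23.54572
3. 14.09858, -26.56584
4. 71.52251, -158.30806
5. -0.24567, -168.40061
6. 84.84338, -0.61397

Point 1:
  Lat: 24′ + 47″ = 24.78333′; 88 + 24.78333/60 = 88.413056
  S ⇒ negate
  λ: 22′ + 4.17″ = 22.06950′; 39 + 22.06950/60 = 39.367825
  hemisphere W, so the sign is −
Point 2:
  Latitude: 20 + 18/60 + 0.9/3600 = 20.300250
  hemisphere S, so the sign is −
  Longitude: 23 + 32/60 + 44.6/3600 = 23.545722
  W ⇒ negate
Point 3:
  Lat: 14° + 5/60 + 54.9/3600 = 14 + 0.083333 + 0.015250 = 14.098583
  N → positive
  Longitude: 26° + 33/60 + 57.02/3600 = 26 + 0.550000 + 0.015839 = 26.565839
  W → negative
Point 4:
  Latitude: 71 + 31/60 + 21.03/3600 = 71.522508
  N → positive
  λ: 18′ + 29″ = 18.48333′; 158 + 18.48333/60 = 158.308056
  W → negative
Point 5:
  Lat: 0° + 14/60 + 44.4/3600 = 0 + 0.233333 + 0.012333 = 0.245667
  S ⇒ negate
  λ: 168° + 24/60 + 2.2/3600 = 168 + 0.400000 + 0.000611 = 168.400611
  hemisphere W, so the sign is −
Point 6:
  Lat: 84 + 50/60 + 36.16/3600 = 84.843378
  N → positive
  Longitude: 0 + 36/60 + 50.3/3600 = 0.613972
  W ⇒ negate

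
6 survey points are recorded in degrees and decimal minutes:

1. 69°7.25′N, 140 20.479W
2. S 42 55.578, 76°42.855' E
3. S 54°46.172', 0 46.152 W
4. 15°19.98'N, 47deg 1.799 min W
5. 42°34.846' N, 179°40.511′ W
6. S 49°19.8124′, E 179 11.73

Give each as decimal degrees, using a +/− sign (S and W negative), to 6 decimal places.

1. 69.120833, -140.341317
2. -42.926300, 76.714250
3. -54.769533, -0.769200
4. 15.333000, -47.029983
5. 42.580767, -179.675183
6. -49.330207, 179.195500

Point 1:
  φ: 7.25′ = 0.120833°; total 69.1208333
  N → positive
  Lon: 140 + 20.479/60 = 140.3413167
  W → negative
Point 2:
  Latitude: 42 + 55.578/60 = 42.9263000
  S → negative
  Longitude: 76 + 42.855/60 = 76.7142500
  E → positive
Point 3:
  Lat: 46.172′ = 0.769533°; total 54.7695333
  S ⇒ negate
  Lon: 46.152′ = 0.769200°; total 0.7692000
  hemisphere W, so the sign is −
Point 4:
  Lat: 19.98′ = 0.333000°; total 15.3330000
  N ⇒ keep positive
  λ: 1.799′ = 0.029983°; total 47.0299833
  W ⇒ negate
Point 5:
  φ: 42 + 34.846/60 = 42.5807667
  N ⇒ keep positive
  Lon: 179 + 40.511/60 = 179.6751833
  W → negative
Point 6:
  Latitude: 19.8124′ = 0.330207°; total 49.3302067
  hemisphere S, so the sign is −
  Longitude: 11.73′ = 0.195500°; total 179.1955000
  E → positive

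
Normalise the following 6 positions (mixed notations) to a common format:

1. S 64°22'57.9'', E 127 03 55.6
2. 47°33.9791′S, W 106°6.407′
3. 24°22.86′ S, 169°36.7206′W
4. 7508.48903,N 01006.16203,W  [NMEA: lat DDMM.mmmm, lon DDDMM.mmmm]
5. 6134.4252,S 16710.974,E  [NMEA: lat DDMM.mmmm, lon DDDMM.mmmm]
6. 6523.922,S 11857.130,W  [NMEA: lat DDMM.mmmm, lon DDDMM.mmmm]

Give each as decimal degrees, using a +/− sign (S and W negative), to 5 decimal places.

Point 1:
  φ: 64 + 22/60 + 57.9/3600 = 64.382750
  hemisphere S, so the sign is −
  λ: 3′ + 55.6″ = 3.92667′; 127 + 3.92667/60 = 127.065444
  E → positive
Point 2:
  Lat: 47 + 33.9791/60 = 47.566318
  S → negative
  Lon: 6.407′ = 0.106783°; total 106.106783
  W → negative
Point 3:
  φ: 22.86′ = 0.381000°; total 24.381000
  S → negative
  λ: 169 + 36.7206/60 = 169.612010
  W → negative
Point 4:
  Lat: degrees = first 2 digits = 75, minutes = 8.48903; 75 + 8.48903/60 = 75.141484
  N → positive
  Longitude: split at 3 digits → 010° and 6.16203′; 10 + 6.16203/60 = 10.102701
  hemisphere W, so the sign is −
Point 5:
  Lat: degrees = first 2 digits = 61, minutes = 34.4252; 61 + 34.4252/60 = 61.573753
  S → negative
  λ: degrees = first 3 digits = 167, minutes = 10.974; 167 + 10.974/60 = 167.182900
  E ⇒ keep positive
Point 6:
  φ: degrees = first 2 digits = 65, minutes = 23.922; 65 + 23.922/60 = 65.398700
  S ⇒ negate
  Lon: split at 3 digits → 118° and 57.13′; 118 + 57.13/60 = 118.952167
  W → negative

1. -64.38275, 127.06544
2. -47.56632, -106.10678
3. -24.38100, -169.61201
4. 75.14148, -10.10270
5. -61.57375, 167.18290
6. -65.39870, -118.95217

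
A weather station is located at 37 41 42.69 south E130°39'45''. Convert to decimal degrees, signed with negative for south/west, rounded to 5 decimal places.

φ: 37° + 41/60 + 42.69/3600 = 37 + 0.683333 + 0.011858 = 37.695192
S → negative
Lon: 130 + 39/60 + 45/3600 = 130.662500
E → positive

-37.69519, 130.66250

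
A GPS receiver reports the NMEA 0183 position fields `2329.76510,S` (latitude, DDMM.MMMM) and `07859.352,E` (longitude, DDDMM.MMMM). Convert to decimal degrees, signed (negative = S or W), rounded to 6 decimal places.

-23.496085, 78.989200

φ: split at 2 digits → 23° and 29.7651′; 23 + 29.7651/60 = 23.4960850
hemisphere S, so the sign is −
Longitude: split at 3 digits → 078° and 59.352′; 78 + 59.352/60 = 78.9892000
E → positive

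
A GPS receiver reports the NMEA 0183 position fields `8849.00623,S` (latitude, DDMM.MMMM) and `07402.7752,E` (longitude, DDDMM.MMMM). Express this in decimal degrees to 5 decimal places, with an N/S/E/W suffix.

Latitude: degrees = first 2 digits = 88, minutes = 49.00623; 88 + 49.00623/60 = 88.816771
λ: split at 3 digits → 074° and 2.7752′; 74 + 2.7752/60 = 74.046253

88.81677° S, 74.04625° E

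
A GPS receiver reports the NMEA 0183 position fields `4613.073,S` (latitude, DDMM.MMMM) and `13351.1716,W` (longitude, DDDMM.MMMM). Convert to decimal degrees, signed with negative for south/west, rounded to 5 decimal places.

Latitude: degrees = first 2 digits = 46, minutes = 13.073; 46 + 13.073/60 = 46.217883
hemisphere S, so the sign is −
λ: degrees = first 3 digits = 133, minutes = 51.1716; 133 + 51.1716/60 = 133.852860
hemisphere W, so the sign is −

-46.21788, -133.85286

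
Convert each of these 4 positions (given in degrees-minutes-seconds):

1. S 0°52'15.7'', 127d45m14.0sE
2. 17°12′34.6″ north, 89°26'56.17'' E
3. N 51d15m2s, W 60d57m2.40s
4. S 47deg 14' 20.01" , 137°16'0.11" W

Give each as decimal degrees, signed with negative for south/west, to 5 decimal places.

Point 1:
  φ: 52′ + 15.7″ = 52.26167′; 0 + 52.26167/60 = 0.871028
  S → negative
  Lon: 45′ + 14″ = 45.23333′; 127 + 45.23333/60 = 127.753889
  E ⇒ keep positive
Point 2:
  φ: 17 + 12/60 + 34.6/3600 = 17.209611
  N → positive
  λ: 89 + 26/60 + 56.17/3600 = 89.448936
  E ⇒ keep positive
Point 3:
  φ: 15′ + 2″ = 15.03333′; 51 + 15.03333/60 = 51.250556
  N → positive
  λ: 60° + 57/60 + 2.4/3600 = 60 + 0.950000 + 0.000667 = 60.950667
  W ⇒ negate
Point 4:
  Latitude: 47 + 14/60 + 20.01/3600 = 47.238892
  S → negative
  Lon: 16′ + 0.11″ = 16.00183′; 137 + 16.00183/60 = 137.266697
  W → negative

1. -0.87103, 127.75389
2. 17.20961, 89.44894
3. 51.25056, -60.95067
4. -47.23889, -137.26670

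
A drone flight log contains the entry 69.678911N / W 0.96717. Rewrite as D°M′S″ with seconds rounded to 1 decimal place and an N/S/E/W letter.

Latitude: 0.678911° → 40.73466′; 0.73466 × 60 = 44.080″
Lon: 0.967170 × 60 = 58.03020′ → 58′, remainder × 60 = 1.812″

69°40′44.1″ N, 0°58′1.8″ W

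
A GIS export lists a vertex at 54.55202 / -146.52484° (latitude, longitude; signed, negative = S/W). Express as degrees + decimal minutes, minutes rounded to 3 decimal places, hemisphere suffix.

54° 33.121′ N, 146° 31.490′ W

φ: fractional part 0.552020 → 33.12120 minutes
Longitude is negative → W; |value| = 146.524840
Longitude: 146° + 0.524840 × 60 = 146° 31.49040′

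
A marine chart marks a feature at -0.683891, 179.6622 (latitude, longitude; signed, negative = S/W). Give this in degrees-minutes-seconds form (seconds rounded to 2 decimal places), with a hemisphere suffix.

Latitude is negative → S; |value| = 0.683891
φ: 0.683891° → 41.03346′; 0.03346 × 60 = 2.0076″
λ: 0.662200 × 60 = 39.73200′ → 39′, remainder × 60 = 43.9200″

0°41′2.01″ S, 179°39′43.92″ E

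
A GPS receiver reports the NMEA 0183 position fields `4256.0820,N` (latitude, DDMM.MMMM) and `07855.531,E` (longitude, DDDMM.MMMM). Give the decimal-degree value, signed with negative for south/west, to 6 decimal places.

42.934700, 78.925517

Latitude: split at 2 digits → 42° and 56.082′; 42 + 56.082/60 = 42.9347000
N → positive
Longitude: degrees = first 3 digits = 78, minutes = 55.531; 78 + 55.531/60 = 78.9255167
E → positive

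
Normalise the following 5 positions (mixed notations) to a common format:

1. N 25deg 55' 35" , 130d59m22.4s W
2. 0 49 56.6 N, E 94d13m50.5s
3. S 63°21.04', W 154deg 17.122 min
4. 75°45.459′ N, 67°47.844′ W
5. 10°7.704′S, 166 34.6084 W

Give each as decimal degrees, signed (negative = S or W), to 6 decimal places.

1. 25.926389, -130.989556
2. 0.832389, 94.230694
3. -63.350667, -154.285367
4. 75.757650, -67.797400
5. -10.128400, -166.576807

Point 1:
  Lat: 25 + 55/60 + 35/3600 = 25.9263889
  N ⇒ keep positive
  Longitude: 59′ + 22.4″ = 59.37333′; 130 + 59.37333/60 = 130.9895556
  W ⇒ negate
Point 2:
  φ: 49′ + 56.6″ = 49.94333′; 0 + 49.94333/60 = 0.8323889
  N → positive
  Lon: 94 + 13/60 + 50.5/3600 = 94.2306944
  E ⇒ keep positive
Point 3:
  Lat: 63 + 21.04/60 = 63.3506667
  S ⇒ negate
  λ: 154 + 17.122/60 = 154.2853667
  W → negative
Point 4:
  Lat: 75 + 45.459/60 = 75.7576500
  N ⇒ keep positive
  Longitude: 47.844′ = 0.797400°; total 67.7974000
  hemisphere W, so the sign is −
Point 5:
  Lat: 7.704′ = 0.128400°; total 10.1284000
  hemisphere S, so the sign is −
  Lon: 166 + 34.6084/60 = 166.5768067
  hemisphere W, so the sign is −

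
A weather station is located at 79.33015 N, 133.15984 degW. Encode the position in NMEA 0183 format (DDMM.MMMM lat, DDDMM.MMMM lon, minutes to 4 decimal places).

φ: minutes = (79.330150 − 79) × 60 = 19.809000
Lon: 133° + 0.159840 × 60 = 133° 9.590400′

7919.8090,N / 13309.5904,W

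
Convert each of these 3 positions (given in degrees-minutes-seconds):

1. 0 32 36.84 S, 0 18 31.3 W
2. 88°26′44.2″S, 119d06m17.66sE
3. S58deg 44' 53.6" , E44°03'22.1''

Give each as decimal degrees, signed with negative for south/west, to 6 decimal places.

1. -0.543567, -0.308694
2. -88.445611, 119.104906
3. -58.748222, 44.056139

Point 1:
  Lat: 0 + 32/60 + 36.84/3600 = 0.5435667
  S → negative
  Longitude: 18′ + 31.3″ = 18.52167′; 0 + 18.52167/60 = 0.3086944
  W → negative
Point 2:
  Latitude: 26′ + 44.2″ = 26.73667′; 88 + 26.73667/60 = 88.4456111
  S ⇒ negate
  λ: 119° + 6/60 + 17.66/3600 = 119 + 0.100000 + 0.004906 = 119.1049056
  E → positive
Point 3:
  Lat: 58° + 44/60 + 53.6/3600 = 58 + 0.733333 + 0.014889 = 58.7482222
  S ⇒ negate
  Lon: 3′ + 22.1″ = 3.36833′; 44 + 3.36833/60 = 44.0561389
  E ⇒ keep positive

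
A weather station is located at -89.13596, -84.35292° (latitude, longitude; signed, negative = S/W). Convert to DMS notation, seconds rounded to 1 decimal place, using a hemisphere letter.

89°08′9.5″ S, 84°21′10.5″ W

Latitude is negative → S; |value| = 89.135960
Latitude: 0.135960 × 60 = 8.15760′ → 8′, remainder × 60 = 9.456″
Longitude is negative → W; |value| = 84.352920
Lon: 0.352920 × 60 = 21.17520′ → 21′, remainder × 60 = 10.512″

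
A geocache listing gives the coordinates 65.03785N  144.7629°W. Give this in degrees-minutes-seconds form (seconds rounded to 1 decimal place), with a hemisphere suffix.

65°02′16.3″ N, 144°45′46.4″ W

Lat: 0.037850 × 60 = 2.27100′ → 2′, remainder × 60 = 16.260″
Longitude: whole degrees 144; 45.77400′ → 45′ and 46.440″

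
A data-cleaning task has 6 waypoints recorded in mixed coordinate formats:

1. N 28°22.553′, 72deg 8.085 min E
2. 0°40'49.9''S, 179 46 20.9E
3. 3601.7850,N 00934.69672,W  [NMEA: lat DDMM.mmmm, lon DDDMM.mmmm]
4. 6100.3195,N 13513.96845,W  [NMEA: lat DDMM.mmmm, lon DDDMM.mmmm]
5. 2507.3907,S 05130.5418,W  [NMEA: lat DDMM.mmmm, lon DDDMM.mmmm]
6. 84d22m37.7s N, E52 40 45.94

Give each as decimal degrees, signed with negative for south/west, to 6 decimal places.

1. 28.375883, 72.134750
2. -0.680528, 179.772472
3. 36.029750, -9.578279
4. 61.005325, -135.232808
5. -25.123178, -51.509030
6. 84.377139, 52.679428

Point 1:
  Latitude: 22.553′ = 0.375883°; total 28.3758833
  N → positive
  λ: 72 + 8.085/60 = 72.1347500
  E → positive
Point 2:
  Latitude: 40′ + 49.9″ = 40.83167′; 0 + 40.83167/60 = 0.6805278
  hemisphere S, so the sign is −
  Lon: 179 + 46/60 + 20.9/3600 = 179.7724722
  E ⇒ keep positive
Point 3:
  φ: split at 2 digits → 36° and 1.785′; 36 + 1.785/60 = 36.0297500
  N ⇒ keep positive
  Lon: degrees = first 3 digits = 9, minutes = 34.69672; 9 + 34.69672/60 = 9.5782787
  W ⇒ negate
Point 4:
  φ: split at 2 digits → 61° and 0.3195′; 61 + 0.3195/60 = 61.0053250
  N ⇒ keep positive
  Longitude: degrees = first 3 digits = 135, minutes = 13.96845; 135 + 13.96845/60 = 135.2328075
  W ⇒ negate
Point 5:
  φ: degrees = first 2 digits = 25, minutes = 7.3907; 25 + 7.3907/60 = 25.1231783
  hemisphere S, so the sign is −
  λ: degrees = first 3 digits = 51, minutes = 30.5418; 51 + 30.5418/60 = 51.5090300
  hemisphere W, so the sign is −
Point 6:
  Latitude: 84 + 22/60 + 37.7/3600 = 84.3771389
  N → positive
  Longitude: 40′ + 45.94″ = 40.76567′; 52 + 40.76567/60 = 52.6794278
  E ⇒ keep positive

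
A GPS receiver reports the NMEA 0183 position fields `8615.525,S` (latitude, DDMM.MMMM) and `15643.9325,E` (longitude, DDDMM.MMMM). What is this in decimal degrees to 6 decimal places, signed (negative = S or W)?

φ: degrees = first 2 digits = 86, minutes = 15.525; 86 + 15.525/60 = 86.2587500
hemisphere S, so the sign is −
Longitude: degrees = first 3 digits = 156, minutes = 43.9325; 156 + 43.9325/60 = 156.7322083
E → positive

-86.258750, 156.732208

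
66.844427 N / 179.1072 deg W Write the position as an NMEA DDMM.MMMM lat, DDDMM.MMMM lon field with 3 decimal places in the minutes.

Latitude: fractional part 0.844427 → 50.66562 minutes
Longitude: 179° + 0.107200 × 60 = 179° 6.43200′

6650.666,N / 17906.432,W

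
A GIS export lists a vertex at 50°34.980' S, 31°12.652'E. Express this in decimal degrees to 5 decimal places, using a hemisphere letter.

Lat: 50 + 34.98/60 = 50.583000
λ: 12.652′ = 0.210867°; total 31.210867

50.58300° S, 31.21087° E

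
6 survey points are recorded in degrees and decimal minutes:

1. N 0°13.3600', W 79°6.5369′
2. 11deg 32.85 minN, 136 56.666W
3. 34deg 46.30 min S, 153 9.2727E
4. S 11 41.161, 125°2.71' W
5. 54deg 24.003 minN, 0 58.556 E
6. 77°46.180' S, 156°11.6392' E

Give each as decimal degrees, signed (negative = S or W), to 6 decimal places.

1. 0.222667, -79.108948
2. 11.547500, -136.944433
3. -34.771667, 153.154545
4. -11.686017, -125.045167
5. 54.400050, 0.975933
6. -77.769667, 156.193987

Point 1:
  φ: 0 + 13.36/60 = 0.2226667
  N → positive
  Longitude: 6.5369′ = 0.108948°; total 79.1089483
  W ⇒ negate
Point 2:
  Latitude: 32.85′ = 0.547500°; total 11.5475000
  N → positive
  λ: 136 + 56.666/60 = 136.9444333
  W → negative
Point 3:
  Lat: 34 + 46.3/60 = 34.7716667
  S → negative
  Lon: 153 + 9.2727/60 = 153.1545450
  E → positive
Point 4:
  Lat: 11 + 41.161/60 = 11.6860167
  S ⇒ negate
  Longitude: 2.71′ = 0.045167°; total 125.0451667
  W ⇒ negate
Point 5:
  Lat: 54 + 24.003/60 = 54.4000500
  N ⇒ keep positive
  Longitude: 0 + 58.556/60 = 0.9759333
  E → positive
Point 6:
  Latitude: 46.18′ = 0.769667°; total 77.7696667
  S → negative
  λ: 156 + 11.6392/60 = 156.1939867
  E → positive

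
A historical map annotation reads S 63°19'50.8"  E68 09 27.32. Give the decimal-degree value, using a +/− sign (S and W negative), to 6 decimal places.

Latitude: 63 + 19/60 + 50.8/3600 = 63.3307778
S → negative
Lon: 68 + 9/60 + 27.32/3600 = 68.1575889
E → positive

-63.330778, 68.157589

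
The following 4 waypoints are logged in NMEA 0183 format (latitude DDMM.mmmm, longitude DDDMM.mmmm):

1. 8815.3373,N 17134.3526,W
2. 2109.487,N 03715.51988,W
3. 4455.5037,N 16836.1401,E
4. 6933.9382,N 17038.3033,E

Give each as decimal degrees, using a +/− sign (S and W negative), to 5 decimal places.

Point 1:
  φ: degrees = first 2 digits = 88, minutes = 15.3373; 88 + 15.3373/60 = 88.255622
  N ⇒ keep positive
  Lon: degrees = first 3 digits = 171, minutes = 34.3526; 171 + 34.3526/60 = 171.572543
  W ⇒ negate
Point 2:
  φ: degrees = first 2 digits = 21, minutes = 9.487; 21 + 9.487/60 = 21.158117
  N → positive
  Lon: split at 3 digits → 037° and 15.51988′; 37 + 15.51988/60 = 37.258665
  W ⇒ negate
Point 3:
  φ: degrees = first 2 digits = 44, minutes = 55.5037; 44 + 55.5037/60 = 44.925062
  N ⇒ keep positive
  Longitude: split at 3 digits → 168° and 36.1401′; 168 + 36.1401/60 = 168.602335
  E → positive
Point 4:
  Lat: split at 2 digits → 69° and 33.9382′; 69 + 33.9382/60 = 69.565637
  N ⇒ keep positive
  Lon: split at 3 digits → 170° and 38.3033′; 170 + 38.3033/60 = 170.638388
  E → positive

1. 88.25562, -171.57254
2. 21.15812, -37.25866
3. 44.92506, 168.60234
4. 69.56564, 170.63839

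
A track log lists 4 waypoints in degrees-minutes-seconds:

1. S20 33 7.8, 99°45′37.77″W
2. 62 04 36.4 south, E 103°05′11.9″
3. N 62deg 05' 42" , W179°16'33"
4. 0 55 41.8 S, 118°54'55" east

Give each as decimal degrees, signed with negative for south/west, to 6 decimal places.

1. -20.552167, -99.760492
2. -62.076778, 103.086639
3. 62.095000, -179.275833
4. -0.928278, 118.915278

Point 1:
  Lat: 33′ + 7.8″ = 33.13000′; 20 + 33.13000/60 = 20.5521667
  S ⇒ negate
  Longitude: 99 + 45/60 + 37.77/3600 = 99.7604917
  W ⇒ negate
Point 2:
  φ: 4′ + 36.4″ = 4.60667′; 62 + 4.60667/60 = 62.0767778
  S ⇒ negate
  Lon: 5′ + 11.9″ = 5.19833′; 103 + 5.19833/60 = 103.0866389
  E → positive
Point 3:
  Lat: 62 + 5/60 + 42/3600 = 62.0950000
  N → positive
  Lon: 16′ + 33″ = 16.55000′; 179 + 16.55000/60 = 179.2758333
  W → negative
Point 4:
  φ: 55′ + 41.8″ = 55.69667′; 0 + 55.69667/60 = 0.9282778
  hemisphere S, so the sign is −
  λ: 54′ + 55″ = 54.91667′; 118 + 54.91667/60 = 118.9152778
  E ⇒ keep positive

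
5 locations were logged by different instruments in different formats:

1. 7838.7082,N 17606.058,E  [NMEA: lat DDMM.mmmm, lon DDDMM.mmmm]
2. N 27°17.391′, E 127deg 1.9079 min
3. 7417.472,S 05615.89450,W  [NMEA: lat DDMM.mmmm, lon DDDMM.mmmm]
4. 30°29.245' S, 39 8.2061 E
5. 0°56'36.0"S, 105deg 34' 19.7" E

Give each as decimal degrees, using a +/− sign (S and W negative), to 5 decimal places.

1. 78.64514, 176.10097
2. 27.28985, 127.03180
3. -74.29120, -56.26491
4. -30.48742, 39.13677
5. -0.94333, 105.57214

Point 1:
  φ: degrees = first 2 digits = 78, minutes = 38.7082; 78 + 38.7082/60 = 78.645137
  N → positive
  Longitude: degrees = first 3 digits = 176, minutes = 6.058; 176 + 6.058/60 = 176.100967
  E ⇒ keep positive
Point 2:
  Latitude: 27 + 17.391/60 = 27.289850
  N → positive
  Longitude: 1.9079′ = 0.031798°; total 127.031798
  E → positive
Point 3:
  Latitude: degrees = first 2 digits = 74, minutes = 17.472; 74 + 17.472/60 = 74.291200
  S → negative
  λ: degrees = first 3 digits = 56, minutes = 15.8945; 56 + 15.8945/60 = 56.264908
  W → negative
Point 4:
  Latitude: 29.245′ = 0.487417°; total 30.487417
  hemisphere S, so the sign is −
  Longitude: 8.2061′ = 0.136768°; total 39.136768
  E ⇒ keep positive
Point 5:
  Lat: 0° + 56/60 + 36/3600 = 0 + 0.933333 + 0.010000 = 0.943333
  hemisphere S, so the sign is −
  Longitude: 105° + 34/60 + 19.7/3600 = 105 + 0.566667 + 0.005472 = 105.572139
  E ⇒ keep positive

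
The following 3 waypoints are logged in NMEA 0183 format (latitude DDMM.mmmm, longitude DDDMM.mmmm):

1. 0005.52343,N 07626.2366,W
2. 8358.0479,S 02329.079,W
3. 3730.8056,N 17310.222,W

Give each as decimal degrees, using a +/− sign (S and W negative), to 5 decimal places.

1. 0.09206, -76.43728
2. -83.96747, -23.48465
3. 37.51343, -173.17037

Point 1:
  φ: degrees = first 2 digits = 0, minutes = 5.52343; 0 + 5.52343/60 = 0.092057
  N ⇒ keep positive
  Lon: degrees = first 3 digits = 76, minutes = 26.2366; 76 + 26.2366/60 = 76.437277
  W → negative
Point 2:
  Latitude: degrees = first 2 digits = 83, minutes = 58.0479; 83 + 58.0479/60 = 83.967465
  hemisphere S, so the sign is −
  Longitude: degrees = first 3 digits = 23, minutes = 29.079; 23 + 29.079/60 = 23.484650
  W → negative
Point 3:
  Latitude: split at 2 digits → 37° and 30.8056′; 37 + 30.8056/60 = 37.513427
  N ⇒ keep positive
  λ: split at 3 digits → 173° and 10.222′; 173 + 10.222/60 = 173.170367
  hemisphere W, so the sign is −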